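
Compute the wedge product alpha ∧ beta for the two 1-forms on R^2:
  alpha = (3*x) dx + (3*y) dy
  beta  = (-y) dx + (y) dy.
alpha ∧ beta = (3*y*(x + y)) dx ∧ dy

Distribute the wedge, using dx_i ∧ dx_j = -dx_j ∧ dx_i and dx_i ∧ dx_i = 0. For each pair (i, j) with i < j, the coefficient of dx_i ∧ dx_j in alpha ∧ beta is (alpha_i * beta_j - alpha_j * beta_i). Collecting: alpha ∧ beta = (3*y*(x + y)) dx ∧ dy.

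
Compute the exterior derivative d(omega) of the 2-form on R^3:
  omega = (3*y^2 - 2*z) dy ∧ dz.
d(omega) = 0

For a 2-form omega = sum_{i<j} g_{ij} dx_i ∧ dx_j, the exterior derivative is
  d(omega) = sum_{i<j} d(g_{ij}) ∧ dx_i ∧ dx_j = sum_{i<j, k} (∂g_{ij}/∂x_k) dx_k ∧ dx_i ∧ dx_j.
Expand each term, using dx_k ∧ dx_i ∧ dx_j = sgn(permutation) dx_{(a)} ∧ dx_{(b)} ∧ dx_{(c)} with (a < b < c) sorted:

Collecting like 3-forms: d(omega) = 0.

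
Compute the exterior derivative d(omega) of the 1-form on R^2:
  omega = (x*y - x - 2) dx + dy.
d(omega) = (-x) dx ∧ dy

For a 1-form omega = sum_i f_i dx_i, the exterior derivative is
  d(omega) = sum_{i < j} (∂f_j/∂x_i - ∂f_i/∂x_j) dx_i ∧ dx_j.
  coefficient of dx ∧ dy: ∂f_2/∂x - ∂f_1/∂y = ∂(1)/∂x - ∂(x*y - x - 2)/∂y = -x
Assembling: d(omega) = (-x) dx ∧ dy.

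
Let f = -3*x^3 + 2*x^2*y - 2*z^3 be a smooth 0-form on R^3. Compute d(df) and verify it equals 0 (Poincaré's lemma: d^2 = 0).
d(df) = 0

Step 1: df = sum_i (∂f/∂x_i) dx_i = (x*(-9*x + 4*y)) dx + (2*x^2) dy + (-6*z^2) dz.
Step 2: Apply d again. Using the 1-form formula, the coefficient of dx ∧ dy in d(df) is ∂^2 f/∂x ∂y - ∂^2 f/∂y ∂x = (4*x) - (4*x) = 0 (equality of mixed partials for smooth f).
Similarly for dx ∧ dz and dy ∧ dz — all coefficients vanish. So d(df) = 0.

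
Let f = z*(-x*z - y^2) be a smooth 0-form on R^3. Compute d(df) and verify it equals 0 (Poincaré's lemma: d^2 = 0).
d(df) = 0

Step 1: df = sum_i (∂f/∂x_i) dx_i = (-z^2) dx + (-2*y*z) dy + (-2*x*z - y^2) dz.
Step 2: Apply d again. Using the 1-form formula, the coefficient of dx ∧ dy in d(df) is ∂^2 f/∂x ∂y - ∂^2 f/∂y ∂x = (0) - (0) = 0 (equality of mixed partials for smooth f).
Similarly for dx ∧ dz and dy ∧ dz — all coefficients vanish. So d(df) = 0.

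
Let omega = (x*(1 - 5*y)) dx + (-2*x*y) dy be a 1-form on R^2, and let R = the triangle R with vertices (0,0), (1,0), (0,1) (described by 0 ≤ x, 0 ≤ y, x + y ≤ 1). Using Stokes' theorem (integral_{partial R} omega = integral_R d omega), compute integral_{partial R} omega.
integral_(partial R) omega = 1/2

Stokes: integral_partial_R omega = integral_R d omega with d omega = (∂Q/∂x - ∂P/∂y) dx ∧ dy.
  ∂Q/∂x = -2*y
  ∂P/∂y = -5*x
  integrand = ∂Q/∂x - ∂P/∂y = 5*x - 2*y.
Integrating over R: integral_0^1 integral_0^{1-x} (5*x - 2*y) dy dx = 1/2.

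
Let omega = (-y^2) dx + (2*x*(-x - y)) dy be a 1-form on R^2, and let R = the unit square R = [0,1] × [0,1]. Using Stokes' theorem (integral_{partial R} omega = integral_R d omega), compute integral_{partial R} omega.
integral_(partial R) omega = -2

Stokes: integral_partial_R omega = integral_R d omega with d omega = (∂Q/∂x - ∂P/∂y) dx ∧ dy.
  ∂Q/∂x = -4*x - 2*y
  ∂P/∂y = -2*y
  integrand = ∂Q/∂x - ∂P/∂y = -4*x.
Integrating over R: integral_0^1 integral_0^1 (-4*x) dx dy = -2.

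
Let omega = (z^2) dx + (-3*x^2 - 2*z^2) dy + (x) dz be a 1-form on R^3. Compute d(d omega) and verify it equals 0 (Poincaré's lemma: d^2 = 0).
d(d omega) = 0

Step 1: d omega = sum_{i<j} (∂f_j/∂x_i - ∂f_i/∂x_j) dx_i ∧ dx_j:
  coeff of dx ∧ dy: -6*x
  coeff of dx ∧ dz: 1 - 2*z
  coeff of dy ∧ dz: 4*z
Step 2: Apply d again to each 2-form coefficient. The only possible 3-form in R^3 is dx ∧ dy ∧ dz, with coefficient
  ∂(coeff of dy∧dz)/∂x - ∂(coeff of dx∧dz)/∂y + ∂(coeff of dx∧dy)/∂z
  = ∂/∂x (4*z) - ∂/∂y (1 - 2*z) + ∂/∂z (-6*x).
Each of these terms simplifies to sums of mixed partials that cancel in pairs. The result is 0 (by equality of mixed partials for smooth functions — Schwarz / Clairaut).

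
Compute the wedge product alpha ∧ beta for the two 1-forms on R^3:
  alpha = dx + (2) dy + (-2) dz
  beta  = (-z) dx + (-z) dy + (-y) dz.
alpha ∧ beta = (z) dx ∧ dy + (-y - 2*z) dx ∧ dz + (-2*y - 2*z) dy ∧ dz

Distribute the wedge, using dx_i ∧ dx_j = -dx_j ∧ dx_i and dx_i ∧ dx_i = 0. For each pair (i, j) with i < j, the coefficient of dx_i ∧ dx_j in alpha ∧ beta is (alpha_i * beta_j - alpha_j * beta_i). Collecting: alpha ∧ beta = (z) dx ∧ dy + (-y - 2*z) dx ∧ dz + (-2*y - 2*z) dy ∧ dz.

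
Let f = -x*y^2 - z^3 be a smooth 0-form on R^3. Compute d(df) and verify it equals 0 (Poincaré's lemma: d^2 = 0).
d(df) = 0

Step 1: df = sum_i (∂f/∂x_i) dx_i = (-y^2) dx + (-2*x*y) dy + (-3*z^2) dz.
Step 2: Apply d again. Using the 1-form formula, the coefficient of dx ∧ dy in d(df) is ∂^2 f/∂x ∂y - ∂^2 f/∂y ∂x = (-2*y) - (-2*y) = 0 (equality of mixed partials for smooth f).
Similarly for dx ∧ dz and dy ∧ dz — all coefficients vanish. So d(df) = 0.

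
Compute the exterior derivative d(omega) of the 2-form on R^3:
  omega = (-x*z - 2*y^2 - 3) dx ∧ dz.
d(omega) = (4*y) dx ∧ dy ∧ dz

For a 2-form omega = sum_{i<j} g_{ij} dx_i ∧ dx_j, the exterior derivative is
  d(omega) = sum_{i<j} d(g_{ij}) ∧ dx_i ∧ dx_j = sum_{i<j, k} (∂g_{ij}/∂x_k) dx_k ∧ dx_i ∧ dx_j.
Expand each term, using dx_k ∧ dx_i ∧ dx_j = sgn(permutation) dx_{(a)} ∧ dx_{(b)} ∧ dx_{(c)} with (a < b < c) sorted:
  d(-x*z - 2*y^2 - 3) includes (∂/∂y)(-x*z - 2*y^2 - 3) dy = (-4*y) dy, which multiplied by dx ∧ dz gives (4*y) dx ∧ dy ∧ dz
Collecting like 3-forms: d(omega) = (4*y) dx ∧ dy ∧ dz.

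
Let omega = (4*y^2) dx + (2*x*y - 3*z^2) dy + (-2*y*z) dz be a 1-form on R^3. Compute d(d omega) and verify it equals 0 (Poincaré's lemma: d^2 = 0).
d(d omega) = 0

Step 1: d omega = sum_{i<j} (∂f_j/∂x_i - ∂f_i/∂x_j) dx_i ∧ dx_j:
  coeff of dx ∧ dy: -6*y
  coeff of dx ∧ dz: 0
  coeff of dy ∧ dz: 4*z
Step 2: Apply d again to each 2-form coefficient. The only possible 3-form in R^3 is dx ∧ dy ∧ dz, with coefficient
  ∂(coeff of dy∧dz)/∂x - ∂(coeff of dx∧dz)/∂y + ∂(coeff of dx∧dy)/∂z
  = ∂/∂x (4*z) - ∂/∂y (0) + ∂/∂z (-6*y).
Each of these terms simplifies to sums of mixed partials that cancel in pairs. The result is 0 (by equality of mixed partials for smooth functions — Schwarz / Clairaut).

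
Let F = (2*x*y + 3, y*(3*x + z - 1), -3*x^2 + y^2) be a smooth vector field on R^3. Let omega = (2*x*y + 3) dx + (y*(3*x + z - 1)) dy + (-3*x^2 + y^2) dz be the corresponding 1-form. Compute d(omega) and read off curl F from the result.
d(omega) = (y) dy ∧ dz + (6*x) dz ∧ dx + (-2*x + 3*y) dx ∧ dy; curl F = (y, 6*x, -2*x + 3*y)

d omega = sum_{i<j} (∂f_j/∂x_i - ∂f_i/∂x_j) dx_i ∧ dx_j. Under the identification (dy ∧ dz, dz ∧ dx, dx ∧ dy) ↔ (e_x, e_y, e_z), the coefficients are exactly the components of curl F. Compute:
  ∂R/∂y - ∂Q/∂z = (2*y) - (y) = y
  ∂P/∂z - ∂R/∂x = (0) - (-6*x) = 6*x
  ∂Q/∂x - ∂P/∂y = (3*y) - (2*x) = -2*x + 3*y.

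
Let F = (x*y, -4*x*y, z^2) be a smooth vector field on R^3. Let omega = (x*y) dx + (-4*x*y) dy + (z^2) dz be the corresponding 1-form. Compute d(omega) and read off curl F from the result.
d(omega) = (0) dy ∧ dz + (0) dz ∧ dx + (-x - 4*y) dx ∧ dy; curl F = (0, 0, -x - 4*y)

d omega = sum_{i<j} (∂f_j/∂x_i - ∂f_i/∂x_j) dx_i ∧ dx_j. Under the identification (dy ∧ dz, dz ∧ dx, dx ∧ dy) ↔ (e_x, e_y, e_z), the coefficients are exactly the components of curl F. Compute:
  ∂R/∂y - ∂Q/∂z = (0) - (0) = 0
  ∂P/∂z - ∂R/∂x = (0) - (0) = 0
  ∂Q/∂x - ∂P/∂y = (-4*y) - (x) = -x - 4*y.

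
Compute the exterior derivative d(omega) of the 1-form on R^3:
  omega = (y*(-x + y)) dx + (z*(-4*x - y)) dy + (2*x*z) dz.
d(omega) = (x - 2*y - 4*z) dx ∧ dy + (2*z) dx ∧ dz + (4*x + y) dy ∧ dz

For a 1-form omega = sum_i f_i dx_i, the exterior derivative is
  d(omega) = sum_{i < j} (∂f_j/∂x_i - ∂f_i/∂x_j) dx_i ∧ dx_j.
  coefficient of dx ∧ dy: ∂f_2/∂x - ∂f_1/∂y = ∂(z*(-4*x - y))/∂x - ∂(y*(-x + y))/∂y = x - 2*y - 4*z
  coefficient of dx ∧ dz: ∂f_3/∂x - ∂f_1/∂z = ∂(2*x*z)/∂x - ∂(y*(-x + y))/∂z = 2*z
  coefficient of dy ∧ dz: ∂f_3/∂y - ∂f_2/∂z = ∂(2*x*z)/∂y - ∂(z*(-4*x - y))/∂z = 4*x + y
Assembling: d(omega) = (x - 2*y - 4*z) dx ∧ dy + (2*z) dx ∧ dz + (4*x + y) dy ∧ dz.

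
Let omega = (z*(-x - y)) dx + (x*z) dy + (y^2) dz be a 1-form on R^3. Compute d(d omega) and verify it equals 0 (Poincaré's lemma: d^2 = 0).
d(d omega) = 0

Step 1: d omega = sum_{i<j} (∂f_j/∂x_i - ∂f_i/∂x_j) dx_i ∧ dx_j:
  coeff of dx ∧ dy: 2*z
  coeff of dx ∧ dz: x + y
  coeff of dy ∧ dz: -x + 2*y
Step 2: Apply d again to each 2-form coefficient. The only possible 3-form in R^3 is dx ∧ dy ∧ dz, with coefficient
  ∂(coeff of dy∧dz)/∂x - ∂(coeff of dx∧dz)/∂y + ∂(coeff of dx∧dy)/∂z
  = ∂/∂x (-x + 2*y) - ∂/∂y (x + y) + ∂/∂z (2*z).
Each of these terms simplifies to sums of mixed partials that cancel in pairs. The result is 0 (by equality of mixed partials for smooth functions — Schwarz / Clairaut).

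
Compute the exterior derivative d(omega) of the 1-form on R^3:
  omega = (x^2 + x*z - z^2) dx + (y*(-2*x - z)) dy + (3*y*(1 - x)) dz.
d(omega) = (-2*y) dx ∧ dy + (-x - 3*y + 2*z) dx ∧ dz + (-3*x + y + 3) dy ∧ dz

For a 1-form omega = sum_i f_i dx_i, the exterior derivative is
  d(omega) = sum_{i < j} (∂f_j/∂x_i - ∂f_i/∂x_j) dx_i ∧ dx_j.
  coefficient of dx ∧ dy: ∂f_2/∂x - ∂f_1/∂y = ∂(y*(-2*x - z))/∂x - ∂(x^2 + x*z - z^2)/∂y = -2*y
  coefficient of dx ∧ dz: ∂f_3/∂x - ∂f_1/∂z = ∂(3*y*(1 - x))/∂x - ∂(x^2 + x*z - z^2)/∂z = -x - 3*y + 2*z
  coefficient of dy ∧ dz: ∂f_3/∂y - ∂f_2/∂z = ∂(3*y*(1 - x))/∂y - ∂(y*(-2*x - z))/∂z = -3*x + y + 3
Assembling: d(omega) = (-2*y) dx ∧ dy + (-x - 3*y + 2*z) dx ∧ dz + (-3*x + y + 3) dy ∧ dz.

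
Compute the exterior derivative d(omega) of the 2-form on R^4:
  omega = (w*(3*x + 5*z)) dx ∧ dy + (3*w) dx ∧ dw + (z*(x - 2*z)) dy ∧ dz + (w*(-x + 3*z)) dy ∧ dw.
d(omega) = (5*w + z) dx ∧ dy ∧ dz + (-w + 3*x + 5*z) dx ∧ dy ∧ dw + (-3*w) dy ∧ dz ∧ dw

For a 2-form omega = sum_{i<j} g_{ij} dx_i ∧ dx_j, the exterior derivative is
  d(omega) = sum_{i<j} d(g_{ij}) ∧ dx_i ∧ dx_j = sum_{i<j, k} (∂g_{ij}/∂x_k) dx_k ∧ dx_i ∧ dx_j.
Expand each term, using dx_k ∧ dx_i ∧ dx_j = sgn(permutation) dx_{(a)} ∧ dx_{(b)} ∧ dx_{(c)} with (a < b < c) sorted:
  d(w*(3*x + 5*z)) includes (∂/∂z)(w*(3*x + 5*z)) dz = (5*w) dz, which multiplied by dx ∧ dy gives (5*w) dx ∧ dy ∧ dz
  d(w*(3*x + 5*z)) includes (∂/∂w)(w*(3*x + 5*z)) dw = (3*x + 5*z) dw, which multiplied by dx ∧ dy gives (3*x + 5*z) dx ∧ dy ∧ dw
  d(z*(x - 2*z)) includes (∂/∂x)(z*(x - 2*z)) dx = (z) dx, which multiplied by dy ∧ dz gives (z) dx ∧ dy ∧ dz
  d(w*(-x + 3*z)) includes (∂/∂x)(w*(-x + 3*z)) dx = (-w) dx, which multiplied by dy ∧ dw gives (-w) dx ∧ dy ∧ dw
  d(w*(-x + 3*z)) includes (∂/∂z)(w*(-x + 3*z)) dz = (3*w) dz, which multiplied by dy ∧ dw gives (-3*w) dy ∧ dz ∧ dw
Collecting like 3-forms: d(omega) = (5*w + z) dx ∧ dy ∧ dz + (-w + 3*x + 5*z) dx ∧ dy ∧ dw + (-3*w) dy ∧ dz ∧ dw.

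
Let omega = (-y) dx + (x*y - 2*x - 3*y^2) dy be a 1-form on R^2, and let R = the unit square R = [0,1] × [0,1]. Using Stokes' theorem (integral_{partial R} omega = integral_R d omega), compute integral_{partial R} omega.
integral_(partial R) omega = -1/2

Stokes: integral_partial_R omega = integral_R d omega with d omega = (∂Q/∂x - ∂P/∂y) dx ∧ dy.
  ∂Q/∂x = y - 2
  ∂P/∂y = -1
  integrand = ∂Q/∂x - ∂P/∂y = y - 1.
Integrating over R: integral_0^1 integral_0^1 (y - 1) dx dy = -1/2.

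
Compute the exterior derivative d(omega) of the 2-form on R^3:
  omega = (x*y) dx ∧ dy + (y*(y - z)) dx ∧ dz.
d(omega) = (-2*y + z) dx ∧ dy ∧ dz

For a 2-form omega = sum_{i<j} g_{ij} dx_i ∧ dx_j, the exterior derivative is
  d(omega) = sum_{i<j} d(g_{ij}) ∧ dx_i ∧ dx_j = sum_{i<j, k} (∂g_{ij}/∂x_k) dx_k ∧ dx_i ∧ dx_j.
Expand each term, using dx_k ∧ dx_i ∧ dx_j = sgn(permutation) dx_{(a)} ∧ dx_{(b)} ∧ dx_{(c)} with (a < b < c) sorted:
  d(y*(y - z)) includes (∂/∂y)(y*(y - z)) dy = (2*y - z) dy, which multiplied by dx ∧ dz gives (-2*y + z) dx ∧ dy ∧ dz
Collecting like 3-forms: d(omega) = (-2*y + z) dx ∧ dy ∧ dz.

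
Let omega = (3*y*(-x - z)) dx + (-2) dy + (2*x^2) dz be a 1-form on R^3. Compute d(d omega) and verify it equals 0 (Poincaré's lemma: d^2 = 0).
d(d omega) = 0

Step 1: d omega = sum_{i<j} (∂f_j/∂x_i - ∂f_i/∂x_j) dx_i ∧ dx_j:
  coeff of dx ∧ dy: 3*x + 3*z
  coeff of dx ∧ dz: 4*x + 3*y
  coeff of dy ∧ dz: 0
Step 2: Apply d again to each 2-form coefficient. The only possible 3-form in R^3 is dx ∧ dy ∧ dz, with coefficient
  ∂(coeff of dy∧dz)/∂x - ∂(coeff of dx∧dz)/∂y + ∂(coeff of dx∧dy)/∂z
  = ∂/∂x (0) - ∂/∂y (4*x + 3*y) + ∂/∂z (3*x + 3*z).
Each of these terms simplifies to sums of mixed partials that cancel in pairs. The result is 0 (by equality of mixed partials for smooth functions — Schwarz / Clairaut).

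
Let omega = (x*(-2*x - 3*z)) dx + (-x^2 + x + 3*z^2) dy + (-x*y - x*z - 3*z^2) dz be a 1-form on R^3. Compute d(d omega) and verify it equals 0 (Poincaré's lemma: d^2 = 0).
d(d omega) = 0

Step 1: d omega = sum_{i<j} (∂f_j/∂x_i - ∂f_i/∂x_j) dx_i ∧ dx_j:
  coeff of dx ∧ dy: 1 - 2*x
  coeff of dx ∧ dz: 3*x - y - z
  coeff of dy ∧ dz: -x - 6*z
Step 2: Apply d again to each 2-form coefficient. The only possible 3-form in R^3 is dx ∧ dy ∧ dz, with coefficient
  ∂(coeff of dy∧dz)/∂x - ∂(coeff of dx∧dz)/∂y + ∂(coeff of dx∧dy)/∂z
  = ∂/∂x (-x - 6*z) - ∂/∂y (3*x - y - z) + ∂/∂z (1 - 2*x).
Each of these terms simplifies to sums of mixed partials that cancel in pairs. The result is 0 (by equality of mixed partials for smooth functions — Schwarz / Clairaut).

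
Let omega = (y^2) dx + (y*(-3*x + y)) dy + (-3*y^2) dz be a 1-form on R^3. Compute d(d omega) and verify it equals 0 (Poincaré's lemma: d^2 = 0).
d(d omega) = 0

Step 1: d omega = sum_{i<j} (∂f_j/∂x_i - ∂f_i/∂x_j) dx_i ∧ dx_j:
  coeff of dx ∧ dy: -5*y
  coeff of dx ∧ dz: 0
  coeff of dy ∧ dz: -6*y
Step 2: Apply d again to each 2-form coefficient. The only possible 3-form in R^3 is dx ∧ dy ∧ dz, with coefficient
  ∂(coeff of dy∧dz)/∂x - ∂(coeff of dx∧dz)/∂y + ∂(coeff of dx∧dy)/∂z
  = ∂/∂x (-6*y) - ∂/∂y (0) + ∂/∂z (-5*y).
Each of these terms simplifies to sums of mixed partials that cancel in pairs. The result is 0 (by equality of mixed partials for smooth functions — Schwarz / Clairaut).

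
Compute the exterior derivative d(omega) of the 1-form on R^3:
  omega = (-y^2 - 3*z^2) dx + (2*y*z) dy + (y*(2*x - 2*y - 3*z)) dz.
d(omega) = (2*y) dx ∧ dy + (2*y + 6*z) dx ∧ dz + (2*x - 6*y - 3*z) dy ∧ dz

For a 1-form omega = sum_i f_i dx_i, the exterior derivative is
  d(omega) = sum_{i < j} (∂f_j/∂x_i - ∂f_i/∂x_j) dx_i ∧ dx_j.
  coefficient of dx ∧ dy: ∂f_2/∂x - ∂f_1/∂y = ∂(2*y*z)/∂x - ∂(-y^2 - 3*z^2)/∂y = 2*y
  coefficient of dx ∧ dz: ∂f_3/∂x - ∂f_1/∂z = ∂(y*(2*x - 2*y - 3*z))/∂x - ∂(-y^2 - 3*z^2)/∂z = 2*y + 6*z
  coefficient of dy ∧ dz: ∂f_3/∂y - ∂f_2/∂z = ∂(y*(2*x - 2*y - 3*z))/∂y - ∂(2*y*z)/∂z = 2*x - 6*y - 3*z
Assembling: d(omega) = (2*y) dx ∧ dy + (2*y + 6*z) dx ∧ dz + (2*x - 6*y - 3*z) dy ∧ dz.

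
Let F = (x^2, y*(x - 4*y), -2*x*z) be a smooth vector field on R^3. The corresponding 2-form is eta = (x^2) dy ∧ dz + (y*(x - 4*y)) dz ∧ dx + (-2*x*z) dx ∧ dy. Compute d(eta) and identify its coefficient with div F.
d(eta) = (x - 8*y) dx ∧ dy ∧ dz; div F = x - 8*y

For a 2-form in R^3 of the form above, applying d gives a 3-form with coefficient ∂P/∂x + ∂Q/∂y + ∂R/∂z:
  ∂P/∂x = 2*x
  ∂Q/∂y = x - 8*y
  ∂R/∂z = -2*x
Sum = x - 8*y, which is exactly div F.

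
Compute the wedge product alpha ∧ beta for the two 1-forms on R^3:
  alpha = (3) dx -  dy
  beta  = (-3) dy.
alpha ∧ beta = (-9) dx ∧ dy

Distribute the wedge, using dx_i ∧ dx_j = -dx_j ∧ dx_i and dx_i ∧ dx_i = 0. For each pair (i, j) with i < j, the coefficient of dx_i ∧ dx_j in alpha ∧ beta is (alpha_i * beta_j - alpha_j * beta_i). Collecting: alpha ∧ beta = (-9) dx ∧ dy.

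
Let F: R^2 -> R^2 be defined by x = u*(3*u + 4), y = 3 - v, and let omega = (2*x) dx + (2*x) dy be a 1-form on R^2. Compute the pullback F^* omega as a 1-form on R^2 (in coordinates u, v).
F^* omega = (4*u*(9*u^2 + 18*u + 8)) du + (2*u*(-3*u - 4)) dv

Using F^*(f dg) = (f ∘ F) d(g ∘ F), substitute each coordinate x_i by F_i(u, v) in f_i, and replace dx_i by d F_i = (∂F_i/∂u) du + (∂F_i/∂v) dv.
  For the x component: f_1(F) = 2*u*(3*u + 4); d F_1 = (6*u + 4) du + (0) dv
  For the y component: f_2(F) = 2*u*(3*u + 4); d F_2 = (0) du + (-1) dv
Combining and collecting du, dv coefficients:
  coeff of du: 4*u*(9*u^2 + 18*u + 8)
  coeff of dv: 2*u*(-3*u - 4)
F^* omega = (4*u*(9*u^2 + 18*u + 8)) du + (2*u*(-3*u - 4)) dv.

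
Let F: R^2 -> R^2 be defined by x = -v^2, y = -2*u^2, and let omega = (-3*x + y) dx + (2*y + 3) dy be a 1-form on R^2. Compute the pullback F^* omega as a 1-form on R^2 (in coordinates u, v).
F^* omega = (16*u^3 - 12*u) du + (4*u^2*v - 6*v^3) dv

Using F^*(f dg) = (f ∘ F) d(g ∘ F), substitute each coordinate x_i by F_i(u, v) in f_i, and replace dx_i by d F_i = (∂F_i/∂u) du + (∂F_i/∂v) dv.
  For the x component: f_1(F) = -2*u^2 + 3*v^2; d F_1 = (0) du + (-2*v) dv
  For the y component: f_2(F) = 3 - 4*u^2; d F_2 = (-4*u) du + (0) dv
Combining and collecting du, dv coefficients:
  coeff of du: 16*u^3 - 12*u
  coeff of dv: 4*u^2*v - 6*v^3
F^* omega = (16*u^3 - 12*u) du + (4*u^2*v - 6*v^3) dv.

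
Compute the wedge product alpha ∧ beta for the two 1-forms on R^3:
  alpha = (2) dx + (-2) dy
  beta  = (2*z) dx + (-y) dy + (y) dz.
alpha ∧ beta = (-2*y + 4*z) dx ∧ dy + (2*y) dx ∧ dz + (-2*y) dy ∧ dz

Distribute the wedge, using dx_i ∧ dx_j = -dx_j ∧ dx_i and dx_i ∧ dx_i = 0. For each pair (i, j) with i < j, the coefficient of dx_i ∧ dx_j in alpha ∧ beta is (alpha_i * beta_j - alpha_j * beta_i). Collecting: alpha ∧ beta = (-2*y + 4*z) dx ∧ dy + (2*y) dx ∧ dz + (-2*y) dy ∧ dz.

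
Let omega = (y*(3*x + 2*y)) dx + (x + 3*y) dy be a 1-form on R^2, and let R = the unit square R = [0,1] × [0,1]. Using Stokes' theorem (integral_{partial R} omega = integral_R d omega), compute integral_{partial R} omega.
integral_(partial R) omega = -5/2

Stokes: integral_partial_R omega = integral_R d omega with d omega = (∂Q/∂x - ∂P/∂y) dx ∧ dy.
  ∂Q/∂x = 1
  ∂P/∂y = 3*x + 4*y
  integrand = ∂Q/∂x - ∂P/∂y = -3*x - 4*y + 1.
Integrating over R: integral_0^1 integral_0^1 (-3*x - 4*y + 1) dx dy = -5/2.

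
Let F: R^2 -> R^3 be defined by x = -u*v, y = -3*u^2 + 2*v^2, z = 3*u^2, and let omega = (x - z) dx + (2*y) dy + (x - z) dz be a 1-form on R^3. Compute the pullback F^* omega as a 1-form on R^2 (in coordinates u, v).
F^* omega = (u*(18*u^2 - 3*u*v - 23*v^2)) du + (3*u^3 - 23*u^2*v + 16*v^3) dv

Using F^*(f dg) = (f ∘ F) d(g ∘ F), substitute each coordinate x_i by F_i(u, v) in f_i, and replace dx_i by d F_i = (∂F_i/∂u) du + (∂F_i/∂v) dv.
  For the x component: f_1(F) = u*(-3*u - v); d F_1 = (-v) du + (-u) dv
  For the y component: f_2(F) = -6*u^2 + 4*v^2; d F_2 = (-6*u) du + (4*v) dv
  For the z component: f_3(F) = u*(-3*u - v); d F_3 = (6*u) du + (0) dv
Combining and collecting du, dv coefficients:
  coeff of du: u*(18*u^2 - 3*u*v - 23*v^2)
  coeff of dv: 3*u^3 - 23*u^2*v + 16*v^3
F^* omega = (u*(18*u^2 - 3*u*v - 23*v^2)) du + (3*u^3 - 23*u^2*v + 16*v^3) dv.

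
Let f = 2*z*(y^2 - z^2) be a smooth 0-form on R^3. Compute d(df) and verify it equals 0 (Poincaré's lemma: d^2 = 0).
d(df) = 0

Step 1: df = sum_i (∂f/∂x_i) dx_i = (0) dx + (4*y*z) dy + (2*y^2 - 6*z^2) dz.
Step 2: Apply d again. Using the 1-form formula, the coefficient of dx ∧ dy in d(df) is ∂^2 f/∂x ∂y - ∂^2 f/∂y ∂x = (0) - (0) = 0 (equality of mixed partials for smooth f).
Similarly for dx ∧ dz and dy ∧ dz — all coefficients vanish. So d(df) = 0.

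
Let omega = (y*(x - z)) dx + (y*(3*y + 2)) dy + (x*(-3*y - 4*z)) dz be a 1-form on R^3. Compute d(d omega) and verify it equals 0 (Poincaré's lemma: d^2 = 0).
d(d omega) = 0

Step 1: d omega = sum_{i<j} (∂f_j/∂x_i - ∂f_i/∂x_j) dx_i ∧ dx_j:
  coeff of dx ∧ dy: -x + z
  coeff of dx ∧ dz: -2*y - 4*z
  coeff of dy ∧ dz: -3*x
Step 2: Apply d again to each 2-form coefficient. The only possible 3-form in R^3 is dx ∧ dy ∧ dz, with coefficient
  ∂(coeff of dy∧dz)/∂x - ∂(coeff of dx∧dz)/∂y + ∂(coeff of dx∧dy)/∂z
  = ∂/∂x (-3*x) - ∂/∂y (-2*y - 4*z) + ∂/∂z (-x + z).
Each of these terms simplifies to sums of mixed partials that cancel in pairs. The result is 0 (by equality of mixed partials for smooth functions — Schwarz / Clairaut).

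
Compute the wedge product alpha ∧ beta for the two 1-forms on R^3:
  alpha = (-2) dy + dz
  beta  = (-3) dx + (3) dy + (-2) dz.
alpha ∧ beta = (-6) dx ∧ dy + (1) dy ∧ dz + (3) dx ∧ dz

Distribute the wedge, using dx_i ∧ dx_j = -dx_j ∧ dx_i and dx_i ∧ dx_i = 0. For each pair (i, j) with i < j, the coefficient of dx_i ∧ dx_j in alpha ∧ beta is (alpha_i * beta_j - alpha_j * beta_i). Collecting: alpha ∧ beta = (-6) dx ∧ dy + (1) dy ∧ dz + (3) dx ∧ dz.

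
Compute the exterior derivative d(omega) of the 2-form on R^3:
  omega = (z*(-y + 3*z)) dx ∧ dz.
d(omega) = (z) dx ∧ dy ∧ dz

For a 2-form omega = sum_{i<j} g_{ij} dx_i ∧ dx_j, the exterior derivative is
  d(omega) = sum_{i<j} d(g_{ij}) ∧ dx_i ∧ dx_j = sum_{i<j, k} (∂g_{ij}/∂x_k) dx_k ∧ dx_i ∧ dx_j.
Expand each term, using dx_k ∧ dx_i ∧ dx_j = sgn(permutation) dx_{(a)} ∧ dx_{(b)} ∧ dx_{(c)} with (a < b < c) sorted:
  d(z*(-y + 3*z)) includes (∂/∂y)(z*(-y + 3*z)) dy = (-z) dy, which multiplied by dx ∧ dz gives (z) dx ∧ dy ∧ dz
Collecting like 3-forms: d(omega) = (z) dx ∧ dy ∧ dz.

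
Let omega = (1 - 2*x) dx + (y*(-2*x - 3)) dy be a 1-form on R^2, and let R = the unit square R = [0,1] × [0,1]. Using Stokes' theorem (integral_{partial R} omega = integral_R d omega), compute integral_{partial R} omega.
integral_(partial R) omega = -1

Stokes: integral_partial_R omega = integral_R d omega with d omega = (∂Q/∂x - ∂P/∂y) dx ∧ dy.
  ∂Q/∂x = -2*y
  ∂P/∂y = 0
  integrand = ∂Q/∂x - ∂P/∂y = -2*y.
Integrating over R: integral_0^1 integral_0^1 (-2*y) dx dy = -1.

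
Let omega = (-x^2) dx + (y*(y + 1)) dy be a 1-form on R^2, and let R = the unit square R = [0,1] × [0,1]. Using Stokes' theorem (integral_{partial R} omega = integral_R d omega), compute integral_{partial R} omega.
integral_(partial R) omega = 0

Stokes: integral_partial_R omega = integral_R d omega with d omega = (∂Q/∂x - ∂P/∂y) dx ∧ dy.
  ∂Q/∂x = 0
  ∂P/∂y = 0
  integrand = ∂Q/∂x - ∂P/∂y = 0.
Integrating over R: integral_0^1 integral_0^1 (0) dx dy = 0.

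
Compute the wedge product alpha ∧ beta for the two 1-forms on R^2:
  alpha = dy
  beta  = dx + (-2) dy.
alpha ∧ beta = (-1) dx ∧ dy

Distribute the wedge, using dx_i ∧ dx_j = -dx_j ∧ dx_i and dx_i ∧ dx_i = 0. For each pair (i, j) with i < j, the coefficient of dx_i ∧ dx_j in alpha ∧ beta is (alpha_i * beta_j - alpha_j * beta_i). Collecting: alpha ∧ beta = (-1) dx ∧ dy.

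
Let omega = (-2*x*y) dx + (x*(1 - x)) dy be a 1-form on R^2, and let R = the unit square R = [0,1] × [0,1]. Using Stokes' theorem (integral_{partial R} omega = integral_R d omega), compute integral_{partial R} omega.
integral_(partial R) omega = 1

Stokes: integral_partial_R omega = integral_R d omega with d omega = (∂Q/∂x - ∂P/∂y) dx ∧ dy.
  ∂Q/∂x = 1 - 2*x
  ∂P/∂y = -2*x
  integrand = ∂Q/∂x - ∂P/∂y = 1.
Integrating over R: integral_0^1 integral_0^1 (1) dx dy = 1.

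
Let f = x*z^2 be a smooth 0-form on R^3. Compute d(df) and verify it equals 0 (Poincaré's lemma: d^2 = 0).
d(df) = 0

Step 1: df = sum_i (∂f/∂x_i) dx_i = (z^2) dx + (0) dy + (2*x*z) dz.
Step 2: Apply d again. Using the 1-form formula, the coefficient of dx ∧ dy in d(df) is ∂^2 f/∂x ∂y - ∂^2 f/∂y ∂x = (0) - (0) = 0 (equality of mixed partials for smooth f).
Similarly for dx ∧ dz and dy ∧ dz — all coefficients vanish. So d(df) = 0.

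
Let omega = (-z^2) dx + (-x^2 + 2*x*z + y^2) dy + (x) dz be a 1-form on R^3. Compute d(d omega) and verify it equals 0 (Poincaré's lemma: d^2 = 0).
d(d omega) = 0

Step 1: d omega = sum_{i<j} (∂f_j/∂x_i - ∂f_i/∂x_j) dx_i ∧ dx_j:
  coeff of dx ∧ dy: -2*x + 2*z
  coeff of dx ∧ dz: 2*z + 1
  coeff of dy ∧ dz: -2*x
Step 2: Apply d again to each 2-form coefficient. The only possible 3-form in R^3 is dx ∧ dy ∧ dz, with coefficient
  ∂(coeff of dy∧dz)/∂x - ∂(coeff of dx∧dz)/∂y + ∂(coeff of dx∧dy)/∂z
  = ∂/∂x (-2*x) - ∂/∂y (2*z + 1) + ∂/∂z (-2*x + 2*z).
Each of these terms simplifies to sums of mixed partials that cancel in pairs. The result is 0 (by equality of mixed partials for smooth functions — Schwarz / Clairaut).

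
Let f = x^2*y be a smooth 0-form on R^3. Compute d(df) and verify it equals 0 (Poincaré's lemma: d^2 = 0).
d(df) = 0

Step 1: df = sum_i (∂f/∂x_i) dx_i = (2*x*y) dx + (x^2) dy + (0) dz.
Step 2: Apply d again. Using the 1-form formula, the coefficient of dx ∧ dy in d(df) is ∂^2 f/∂x ∂y - ∂^2 f/∂y ∂x = (2*x) - (2*x) = 0 (equality of mixed partials for smooth f).
Similarly for dx ∧ dz and dy ∧ dz — all coefficients vanish. So d(df) = 0.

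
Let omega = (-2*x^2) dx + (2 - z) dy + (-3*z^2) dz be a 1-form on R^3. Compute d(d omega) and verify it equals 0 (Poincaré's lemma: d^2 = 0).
d(d omega) = 0

Step 1: d omega = sum_{i<j} (∂f_j/∂x_i - ∂f_i/∂x_j) dx_i ∧ dx_j:
  coeff of dx ∧ dy: 0
  coeff of dx ∧ dz: 0
  coeff of dy ∧ dz: 1
Step 2: Apply d again to each 2-form coefficient. The only possible 3-form in R^3 is dx ∧ dy ∧ dz, with coefficient
  ∂(coeff of dy∧dz)/∂x - ∂(coeff of dx∧dz)/∂y + ∂(coeff of dx∧dy)/∂z
  = ∂/∂x (1) - ∂/∂y (0) + ∂/∂z (0).
Each of these terms simplifies to sums of mixed partials that cancel in pairs. The result is 0 (by equality of mixed partials for smooth functions — Schwarz / Clairaut).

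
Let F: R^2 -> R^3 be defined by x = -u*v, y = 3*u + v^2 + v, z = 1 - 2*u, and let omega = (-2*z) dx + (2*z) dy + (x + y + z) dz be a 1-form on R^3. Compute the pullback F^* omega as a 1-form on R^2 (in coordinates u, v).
F^* omega = (-2*u*v - 14*u - 2*v^2 + 4) du + (-4*u^2 - 8*u*v - 2*u + 4*v + 2) dv

Using F^*(f dg) = (f ∘ F) d(g ∘ F), substitute each coordinate x_i by F_i(u, v) in f_i, and replace dx_i by d F_i = (∂F_i/∂u) du + (∂F_i/∂v) dv.
  For the x component: f_1(F) = 4*u - 2; d F_1 = (-v) du + (-u) dv
  For the y component: f_2(F) = 2 - 4*u; d F_2 = (3) du + (2*v + 1) dv
  For the z component: f_3(F) = -u*v + u + v^2 + v + 1; d F_3 = (-2) du + (0) dv
Combining and collecting du, dv coefficients:
  coeff of du: -2*u*v - 14*u - 2*v^2 + 4
  coeff of dv: -4*u^2 - 8*u*v - 2*u + 4*v + 2
F^* omega = (-2*u*v - 14*u - 2*v^2 + 4) du + (-4*u^2 - 8*u*v - 2*u + 4*v + 2) dv.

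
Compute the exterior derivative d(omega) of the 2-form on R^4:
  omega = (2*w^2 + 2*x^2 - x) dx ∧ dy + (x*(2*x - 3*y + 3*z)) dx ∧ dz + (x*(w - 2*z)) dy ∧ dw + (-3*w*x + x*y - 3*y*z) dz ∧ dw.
d(omega) = (5*w - 2*z) dx ∧ dy ∧ dw + (3*x) dx ∧ dy ∧ dz + (3*x - 3*z) dy ∧ dz ∧ dw + (-3*w + y) dx ∧ dz ∧ dw

For a 2-form omega = sum_{i<j} g_{ij} dx_i ∧ dx_j, the exterior derivative is
  d(omega) = sum_{i<j} d(g_{ij}) ∧ dx_i ∧ dx_j = sum_{i<j, k} (∂g_{ij}/∂x_k) dx_k ∧ dx_i ∧ dx_j.
Expand each term, using dx_k ∧ dx_i ∧ dx_j = sgn(permutation) dx_{(a)} ∧ dx_{(b)} ∧ dx_{(c)} with (a < b < c) sorted:
  d(2*w^2 + 2*x^2 - x) includes (∂/∂w)(2*w^2 + 2*x^2 - x) dw = (4*w) dw, which multiplied by dx ∧ dy gives (4*w) dx ∧ dy ∧ dw
  d(x*(2*x - 3*y + 3*z)) includes (∂/∂y)(x*(2*x - 3*y + 3*z)) dy = (-3*x) dy, which multiplied by dx ∧ dz gives (3*x) dx ∧ dy ∧ dz
  d(x*(w - 2*z)) includes (∂/∂x)(x*(w - 2*z)) dx = (w - 2*z) dx, which multiplied by dy ∧ dw gives (w - 2*z) dx ∧ dy ∧ dw
  d(x*(w - 2*z)) includes (∂/∂z)(x*(w - 2*z)) dz = (-2*x) dz, which multiplied by dy ∧ dw gives (2*x) dy ∧ dz ∧ dw
  d(-3*w*x + x*y - 3*y*z) includes (∂/∂x)(-3*w*x + x*y - 3*y*z) dx = (-3*w + y) dx, which multiplied by dz ∧ dw gives (-3*w + y) dx ∧ dz ∧ dw
  d(-3*w*x + x*y - 3*y*z) includes (∂/∂y)(-3*w*x + x*y - 3*y*z) dy = (x - 3*z) dy, which multiplied by dz ∧ dw gives (x - 3*z) dy ∧ dz ∧ dw
Collecting like 3-forms: d(omega) = (5*w - 2*z) dx ∧ dy ∧ dw + (3*x) dx ∧ dy ∧ dz + (3*x - 3*z) dy ∧ dz ∧ dw + (-3*w + y) dx ∧ dz ∧ dw.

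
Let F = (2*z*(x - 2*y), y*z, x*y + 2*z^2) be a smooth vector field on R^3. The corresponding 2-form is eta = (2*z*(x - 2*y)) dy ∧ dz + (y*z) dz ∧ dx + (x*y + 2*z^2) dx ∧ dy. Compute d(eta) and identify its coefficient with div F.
d(eta) = (7*z) dx ∧ dy ∧ dz; div F = 7*z

For a 2-form in R^3 of the form above, applying d gives a 3-form with coefficient ∂P/∂x + ∂Q/∂y + ∂R/∂z:
  ∂P/∂x = 2*z
  ∂Q/∂y = z
  ∂R/∂z = 4*z
Sum = 7*z, which is exactly div F.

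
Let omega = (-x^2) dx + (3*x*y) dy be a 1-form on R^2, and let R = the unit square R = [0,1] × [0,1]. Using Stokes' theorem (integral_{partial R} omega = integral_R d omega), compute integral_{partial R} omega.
integral_(partial R) omega = 3/2

Stokes: integral_partial_R omega = integral_R d omega with d omega = (∂Q/∂x - ∂P/∂y) dx ∧ dy.
  ∂Q/∂x = 3*y
  ∂P/∂y = 0
  integrand = ∂Q/∂x - ∂P/∂y = 3*y.
Integrating over R: integral_0^1 integral_0^1 (3*y) dx dy = 3/2.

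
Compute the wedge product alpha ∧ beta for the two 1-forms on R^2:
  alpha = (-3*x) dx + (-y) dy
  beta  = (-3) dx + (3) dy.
alpha ∧ beta = (-9*x - 3*y) dx ∧ dy

Distribute the wedge, using dx_i ∧ dx_j = -dx_j ∧ dx_i and dx_i ∧ dx_i = 0. For each pair (i, j) with i < j, the coefficient of dx_i ∧ dx_j in alpha ∧ beta is (alpha_i * beta_j - alpha_j * beta_i). Collecting: alpha ∧ beta = (-9*x - 3*y) dx ∧ dy.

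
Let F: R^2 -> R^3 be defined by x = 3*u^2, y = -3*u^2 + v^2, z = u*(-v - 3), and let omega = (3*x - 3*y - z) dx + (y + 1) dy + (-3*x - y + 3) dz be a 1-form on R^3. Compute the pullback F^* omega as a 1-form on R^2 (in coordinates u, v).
F^* omega = (126*u^3 + 12*u^2*v + 36*u^2 - 24*u*v^2 - 6*u + v^3 + 3*v^2 - 3*v - 9) du + (6*u^3 - 6*u^2*v + u*v^2 - 3*u + 2*v^3 + 2*v) dv

Using F^*(f dg) = (f ∘ F) d(g ∘ F), substitute each coordinate x_i by F_i(u, v) in f_i, and replace dx_i by d F_i = (∂F_i/∂u) du + (∂F_i/∂v) dv.
  For the x component: f_1(F) = 18*u^2 + u*v + 3*u - 3*v^2; d F_1 = (6*u) du + (0) dv
  For the y component: f_2(F) = -3*u^2 + v^2 + 1; d F_2 = (-6*u) du + (2*v) dv
  For the z component: f_3(F) = -6*u^2 - v^2 + 3; d F_3 = (-v - 3) du + (-u) dv
Combining and collecting du, dv coefficients:
  coeff of du: 126*u^3 + 12*u^2*v + 36*u^2 - 24*u*v^2 - 6*u + v^3 + 3*v^2 - 3*v - 9
  coeff of dv: 6*u^3 - 6*u^2*v + u*v^2 - 3*u + 2*v^3 + 2*v
F^* omega = (126*u^3 + 12*u^2*v + 36*u^2 - 24*u*v^2 - 6*u + v^3 + 3*v^2 - 3*v - 9) du + (6*u^3 - 6*u^2*v + u*v^2 - 3*u + 2*v^3 + 2*v) dv.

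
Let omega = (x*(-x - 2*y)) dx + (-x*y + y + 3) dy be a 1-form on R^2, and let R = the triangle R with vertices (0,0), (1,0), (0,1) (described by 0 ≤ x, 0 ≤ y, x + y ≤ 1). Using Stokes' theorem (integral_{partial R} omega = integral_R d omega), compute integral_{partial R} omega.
integral_(partial R) omega = 1/6

Stokes: integral_partial_R omega = integral_R d omega with d omega = (∂Q/∂x - ∂P/∂y) dx ∧ dy.
  ∂Q/∂x = -y
  ∂P/∂y = -2*x
  integrand = ∂Q/∂x - ∂P/∂y = 2*x - y.
Integrating over R: integral_0^1 integral_0^{1-x} (2*x - y) dy dx = 1/6.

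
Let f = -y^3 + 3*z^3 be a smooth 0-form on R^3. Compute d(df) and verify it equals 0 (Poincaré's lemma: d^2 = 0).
d(df) = 0

Step 1: df = sum_i (∂f/∂x_i) dx_i = (0) dx + (-3*y^2) dy + (9*z^2) dz.
Step 2: Apply d again. Using the 1-form formula, the coefficient of dx ∧ dy in d(df) is ∂^2 f/∂x ∂y - ∂^2 f/∂y ∂x = (0) - (0) = 0 (equality of mixed partials for smooth f).
Similarly for dx ∧ dz and dy ∧ dz — all coefficients vanish. So d(df) = 0.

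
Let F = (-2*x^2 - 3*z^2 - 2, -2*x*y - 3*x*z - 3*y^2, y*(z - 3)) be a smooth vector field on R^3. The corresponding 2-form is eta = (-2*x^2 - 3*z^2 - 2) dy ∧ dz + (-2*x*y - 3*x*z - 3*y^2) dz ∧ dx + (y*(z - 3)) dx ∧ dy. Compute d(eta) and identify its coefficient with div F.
d(eta) = (-6*x - 5*y) dx ∧ dy ∧ dz; div F = -6*x - 5*y

For a 2-form in R^3 of the form above, applying d gives a 3-form with coefficient ∂P/∂x + ∂Q/∂y + ∂R/∂z:
  ∂P/∂x = -4*x
  ∂Q/∂y = -2*x - 6*y
  ∂R/∂z = y
Sum = -6*x - 5*y, which is exactly div F.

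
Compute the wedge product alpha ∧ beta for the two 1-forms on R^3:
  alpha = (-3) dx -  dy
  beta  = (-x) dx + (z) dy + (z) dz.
alpha ∧ beta = (-x - 3*z) dx ∧ dy + (-3*z) dx ∧ dz + (-z) dy ∧ dz

Distribute the wedge, using dx_i ∧ dx_j = -dx_j ∧ dx_i and dx_i ∧ dx_i = 0. For each pair (i, j) with i < j, the coefficient of dx_i ∧ dx_j in alpha ∧ beta is (alpha_i * beta_j - alpha_j * beta_i). Collecting: alpha ∧ beta = (-x - 3*z) dx ∧ dy + (-3*z) dx ∧ dz + (-z) dy ∧ dz.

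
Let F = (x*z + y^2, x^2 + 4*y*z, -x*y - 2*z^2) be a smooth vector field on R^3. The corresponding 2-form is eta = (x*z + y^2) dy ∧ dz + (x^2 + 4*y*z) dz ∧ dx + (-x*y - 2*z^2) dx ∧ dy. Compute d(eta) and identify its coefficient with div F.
d(eta) = (z) dx ∧ dy ∧ dz; div F = z

For a 2-form in R^3 of the form above, applying d gives a 3-form with coefficient ∂P/∂x + ∂Q/∂y + ∂R/∂z:
  ∂P/∂x = z
  ∂Q/∂y = 4*z
  ∂R/∂z = -4*z
Sum = z, which is exactly div F.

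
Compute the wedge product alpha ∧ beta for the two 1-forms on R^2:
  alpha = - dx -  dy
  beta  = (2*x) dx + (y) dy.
alpha ∧ beta = (2*x - y) dx ∧ dy

Distribute the wedge, using dx_i ∧ dx_j = -dx_j ∧ dx_i and dx_i ∧ dx_i = 0. For each pair (i, j) with i < j, the coefficient of dx_i ∧ dx_j in alpha ∧ beta is (alpha_i * beta_j - alpha_j * beta_i). Collecting: alpha ∧ beta = (2*x - y) dx ∧ dy.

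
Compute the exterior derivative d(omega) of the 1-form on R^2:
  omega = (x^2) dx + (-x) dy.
d(omega) = (-1) dx ∧ dy

For a 1-form omega = sum_i f_i dx_i, the exterior derivative is
  d(omega) = sum_{i < j} (∂f_j/∂x_i - ∂f_i/∂x_j) dx_i ∧ dx_j.
  coefficient of dx ∧ dy: ∂f_2/∂x - ∂f_1/∂y = ∂(-x)/∂x - ∂(x^2)/∂y = -1
Assembling: d(omega) = (-1) dx ∧ dy.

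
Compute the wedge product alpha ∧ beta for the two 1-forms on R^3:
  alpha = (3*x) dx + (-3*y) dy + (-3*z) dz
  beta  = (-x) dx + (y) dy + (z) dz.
alpha ∧ beta = 0

Distribute the wedge, using dx_i ∧ dx_j = -dx_j ∧ dx_i and dx_i ∧ dx_i = 0. For each pair (i, j) with i < j, the coefficient of dx_i ∧ dx_j in alpha ∧ beta is (alpha_i * beta_j - alpha_j * beta_i). Collecting: alpha ∧ beta = 0.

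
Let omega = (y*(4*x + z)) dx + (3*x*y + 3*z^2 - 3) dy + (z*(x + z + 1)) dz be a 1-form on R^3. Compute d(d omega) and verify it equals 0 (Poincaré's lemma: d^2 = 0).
d(d omega) = 0

Step 1: d omega = sum_{i<j} (∂f_j/∂x_i - ∂f_i/∂x_j) dx_i ∧ dx_j:
  coeff of dx ∧ dy: -4*x + 3*y - z
  coeff of dx ∧ dz: -y + z
  coeff of dy ∧ dz: -6*z
Step 2: Apply d again to each 2-form coefficient. The only possible 3-form in R^3 is dx ∧ dy ∧ dz, with coefficient
  ∂(coeff of dy∧dz)/∂x - ∂(coeff of dx∧dz)/∂y + ∂(coeff of dx∧dy)/∂z
  = ∂/∂x (-6*z) - ∂/∂y (-y + z) + ∂/∂z (-4*x + 3*y - z).
Each of these terms simplifies to sums of mixed partials that cancel in pairs. The result is 0 (by equality of mixed partials for smooth functions — Schwarz / Clairaut).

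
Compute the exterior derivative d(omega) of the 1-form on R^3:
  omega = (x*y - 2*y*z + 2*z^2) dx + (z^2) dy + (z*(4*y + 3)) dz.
d(omega) = (-x + 2*z) dx ∧ dy + (2*y - 4*z) dx ∧ dz + (2*z) dy ∧ dz

For a 1-form omega = sum_i f_i dx_i, the exterior derivative is
  d(omega) = sum_{i < j} (∂f_j/∂x_i - ∂f_i/∂x_j) dx_i ∧ dx_j.
  coefficient of dx ∧ dy: ∂f_2/∂x - ∂f_1/∂y = ∂(z^2)/∂x - ∂(x*y - 2*y*z + 2*z^2)/∂y = -x + 2*z
  coefficient of dx ∧ dz: ∂f_3/∂x - ∂f_1/∂z = ∂(z*(4*y + 3))/∂x - ∂(x*y - 2*y*z + 2*z^2)/∂z = 2*y - 4*z
  coefficient of dy ∧ dz: ∂f_3/∂y - ∂f_2/∂z = ∂(z*(4*y + 3))/∂y - ∂(z^2)/∂z = 2*z
Assembling: d(omega) = (-x + 2*z) dx ∧ dy + (2*y - 4*z) dx ∧ dz + (2*z) dy ∧ dz.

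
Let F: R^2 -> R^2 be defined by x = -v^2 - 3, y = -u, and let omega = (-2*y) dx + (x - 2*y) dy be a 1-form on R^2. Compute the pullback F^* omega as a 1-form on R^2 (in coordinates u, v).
F^* omega = (-2*u + v^2 + 3) du + (-4*u*v) dv

Using F^*(f dg) = (f ∘ F) d(g ∘ F), substitute each coordinate x_i by F_i(u, v) in f_i, and replace dx_i by d F_i = (∂F_i/∂u) du + (∂F_i/∂v) dv.
  For the x component: f_1(F) = 2*u; d F_1 = (0) du + (-2*v) dv
  For the y component: f_2(F) = 2*u - v^2 - 3; d F_2 = (-1) du + (0) dv
Combining and collecting du, dv coefficients:
  coeff of du: -2*u + v^2 + 3
  coeff of dv: -4*u*v
F^* omega = (-2*u + v^2 + 3) du + (-4*u*v) dv.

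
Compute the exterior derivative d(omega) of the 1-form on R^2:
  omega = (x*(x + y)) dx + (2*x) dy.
d(omega) = (2 - x) dx ∧ dy

For a 1-form omega = sum_i f_i dx_i, the exterior derivative is
  d(omega) = sum_{i < j} (∂f_j/∂x_i - ∂f_i/∂x_j) dx_i ∧ dx_j.
  coefficient of dx ∧ dy: ∂f_2/∂x - ∂f_1/∂y = ∂(2*x)/∂x - ∂(x*(x + y))/∂y = 2 - x
Assembling: d(omega) = (2 - x) dx ∧ dy.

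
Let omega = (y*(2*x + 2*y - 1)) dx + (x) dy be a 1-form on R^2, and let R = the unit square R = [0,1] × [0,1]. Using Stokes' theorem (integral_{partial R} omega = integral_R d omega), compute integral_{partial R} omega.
integral_(partial R) omega = -1

Stokes: integral_partial_R omega = integral_R d omega with d omega = (∂Q/∂x - ∂P/∂y) dx ∧ dy.
  ∂Q/∂x = 1
  ∂P/∂y = 2*x + 4*y - 1
  integrand = ∂Q/∂x - ∂P/∂y = -2*x - 4*y + 2.
Integrating over R: integral_0^1 integral_0^1 (-2*x - 4*y + 2) dx dy = -1.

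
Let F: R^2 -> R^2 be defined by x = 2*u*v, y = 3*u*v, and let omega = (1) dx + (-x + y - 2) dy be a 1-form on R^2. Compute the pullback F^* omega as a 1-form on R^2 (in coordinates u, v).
F^* omega = (v*(3*u*v - 4)) du + (u*(3*u*v - 4)) dv

Using F^*(f dg) = (f ∘ F) d(g ∘ F), substitute each coordinate x_i by F_i(u, v) in f_i, and replace dx_i by d F_i = (∂F_i/∂u) du + (∂F_i/∂v) dv.
  For the x component: f_1(F) = 1; d F_1 = (2*v) du + (2*u) dv
  For the y component: f_2(F) = u*v - 2; d F_2 = (3*v) du + (3*u) dv
Combining and collecting du, dv coefficients:
  coeff of du: v*(3*u*v - 4)
  coeff of dv: u*(3*u*v - 4)
F^* omega = (v*(3*u*v - 4)) du + (u*(3*u*v - 4)) dv.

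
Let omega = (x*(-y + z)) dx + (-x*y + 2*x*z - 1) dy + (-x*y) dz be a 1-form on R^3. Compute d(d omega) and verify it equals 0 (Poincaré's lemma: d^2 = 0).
d(d omega) = 0

Step 1: d omega = sum_{i<j} (∂f_j/∂x_i - ∂f_i/∂x_j) dx_i ∧ dx_j:
  coeff of dx ∧ dy: x - y + 2*z
  coeff of dx ∧ dz: -x - y
  coeff of dy ∧ dz: -3*x
Step 2: Apply d again to each 2-form coefficient. The only possible 3-form in R^3 is dx ∧ dy ∧ dz, with coefficient
  ∂(coeff of dy∧dz)/∂x - ∂(coeff of dx∧dz)/∂y + ∂(coeff of dx∧dy)/∂z
  = ∂/∂x (-3*x) - ∂/∂y (-x - y) + ∂/∂z (x - y + 2*z).
Each of these terms simplifies to sums of mixed partials that cancel in pairs. The result is 0 (by equality of mixed partials for smooth functions — Schwarz / Clairaut).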